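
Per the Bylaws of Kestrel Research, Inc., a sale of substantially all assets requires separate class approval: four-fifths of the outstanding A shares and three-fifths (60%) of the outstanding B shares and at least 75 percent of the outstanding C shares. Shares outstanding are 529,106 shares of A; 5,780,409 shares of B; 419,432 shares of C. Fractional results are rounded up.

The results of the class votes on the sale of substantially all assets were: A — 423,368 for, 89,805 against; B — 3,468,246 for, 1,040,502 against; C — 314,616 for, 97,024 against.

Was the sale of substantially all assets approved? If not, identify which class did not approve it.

Approved — every class gave the required vote.

A: 4/5 of 529106 = 423284.80, rounded up to 423285; 423,285 required, 423,368 in favor — approved.
B: 3/5 of 5780409 = 3468245.40, rounded up to 3468246; 3,468,246 required, 3,468,246 in favor — approved.
C: 3/4 of 419432 = 314574; 314,574 required, 314,616 in favor — approved.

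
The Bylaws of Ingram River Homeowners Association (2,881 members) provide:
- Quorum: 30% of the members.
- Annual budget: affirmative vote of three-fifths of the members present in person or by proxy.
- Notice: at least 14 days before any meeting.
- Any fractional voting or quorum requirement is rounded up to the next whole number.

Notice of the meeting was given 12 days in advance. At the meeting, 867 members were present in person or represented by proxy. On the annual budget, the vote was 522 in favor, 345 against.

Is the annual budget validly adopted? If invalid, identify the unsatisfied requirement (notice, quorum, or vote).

Invalid — notice requirement not satisfied.

Notice: 12 days given; 14 required. Not satisfied.
Quorum: 30% of 2,881 = 864.30, rounded up to 865; 867 present. Satisfied.
Vote: requires three-fifths of those present (867); 3/5 of 867 = 520.20, rounded up to 521, so 521 needed; 522 in favor. Satisfied.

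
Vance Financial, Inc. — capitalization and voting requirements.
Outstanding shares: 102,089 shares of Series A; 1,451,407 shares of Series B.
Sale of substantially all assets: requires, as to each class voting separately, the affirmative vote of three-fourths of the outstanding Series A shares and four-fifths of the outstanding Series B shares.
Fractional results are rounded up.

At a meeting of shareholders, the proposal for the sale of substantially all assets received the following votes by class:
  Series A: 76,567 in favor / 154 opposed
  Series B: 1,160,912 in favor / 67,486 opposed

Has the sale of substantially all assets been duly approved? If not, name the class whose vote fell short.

Not approved — the Series B shares did not give the required vote.

Series A: 3/4 of 102089 = 76566.75, rounded up to 76567; 76,567 required, 76,567 in favor — approved.
Series B: 4/5 of 1451407 = 1161125.60, rounded up to 1161126; 1,161,126 required, 1,160,912 in favor — not approved.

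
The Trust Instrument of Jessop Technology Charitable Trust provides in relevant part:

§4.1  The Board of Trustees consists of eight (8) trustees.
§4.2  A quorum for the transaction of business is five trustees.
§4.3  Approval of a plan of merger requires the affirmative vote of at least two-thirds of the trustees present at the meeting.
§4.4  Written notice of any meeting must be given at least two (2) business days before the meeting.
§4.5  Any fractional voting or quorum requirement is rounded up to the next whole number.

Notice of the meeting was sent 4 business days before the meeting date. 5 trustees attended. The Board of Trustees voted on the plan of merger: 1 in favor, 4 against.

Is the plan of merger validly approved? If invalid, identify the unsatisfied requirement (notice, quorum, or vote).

Notice: 4 business days given; 2 required (4 ≥ 2). Satisfied.
Quorum: 5 present; quorum is 5. Satisfied.
Vote: the plan of merger requires two-thirds of the trustees present (5). 2/3 of 5 = 3.33, rounded up to 4, so 4 affirmative votes are needed; 1 voted in favor. Not satisfied.

Invalid — vote requirement not satisfied.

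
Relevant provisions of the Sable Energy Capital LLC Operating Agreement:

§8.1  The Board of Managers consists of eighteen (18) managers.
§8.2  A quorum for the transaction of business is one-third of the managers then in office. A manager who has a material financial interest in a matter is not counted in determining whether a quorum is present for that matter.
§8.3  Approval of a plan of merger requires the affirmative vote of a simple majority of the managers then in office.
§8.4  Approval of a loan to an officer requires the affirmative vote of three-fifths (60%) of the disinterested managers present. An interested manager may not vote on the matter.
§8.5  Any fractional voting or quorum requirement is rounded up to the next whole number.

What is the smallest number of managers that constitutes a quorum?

1/3 of 18 = 6.

6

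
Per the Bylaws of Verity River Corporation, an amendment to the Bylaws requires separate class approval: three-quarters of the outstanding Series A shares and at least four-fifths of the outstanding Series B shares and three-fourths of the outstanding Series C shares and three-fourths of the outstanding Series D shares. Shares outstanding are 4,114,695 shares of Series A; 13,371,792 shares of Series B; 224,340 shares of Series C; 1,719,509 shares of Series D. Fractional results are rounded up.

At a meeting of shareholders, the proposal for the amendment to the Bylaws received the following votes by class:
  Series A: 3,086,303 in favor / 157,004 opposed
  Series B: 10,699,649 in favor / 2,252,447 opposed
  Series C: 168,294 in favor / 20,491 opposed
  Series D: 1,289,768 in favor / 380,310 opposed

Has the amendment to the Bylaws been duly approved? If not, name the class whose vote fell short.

Approved — every class gave the required vote.

Series A: 3/4 of 4114695 = 3086021.25, rounded up to 3086022; 3,086,022 required, 3,086,303 in favor — approved.
Series B: 4/5 of 13371792 = 10697433.60, rounded up to 10697434; 10,697,434 required, 10,699,649 in favor — approved.
Series C: 3/4 of 224340 = 168255; 168,255 required, 168,294 in favor — approved.
Series D: 3/4 of 1719509 = 1289631.75, rounded up to 1289632; 1,289,632 required, 1,289,768 in favor — approved.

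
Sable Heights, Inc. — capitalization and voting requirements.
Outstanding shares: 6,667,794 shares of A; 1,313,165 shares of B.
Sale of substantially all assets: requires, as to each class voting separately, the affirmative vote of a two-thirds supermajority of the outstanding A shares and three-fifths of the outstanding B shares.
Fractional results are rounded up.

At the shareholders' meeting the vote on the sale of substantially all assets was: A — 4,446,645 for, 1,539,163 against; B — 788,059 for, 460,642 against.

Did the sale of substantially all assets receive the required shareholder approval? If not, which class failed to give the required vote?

Approved — every class gave the required vote.

A: 2/3 of 6667794 = 4445196; 4,445,196 required, 4,446,645 in favor — approved.
B: 3/5 of 1313165 = 787899; 787,899 required, 788,059 in favor — approved.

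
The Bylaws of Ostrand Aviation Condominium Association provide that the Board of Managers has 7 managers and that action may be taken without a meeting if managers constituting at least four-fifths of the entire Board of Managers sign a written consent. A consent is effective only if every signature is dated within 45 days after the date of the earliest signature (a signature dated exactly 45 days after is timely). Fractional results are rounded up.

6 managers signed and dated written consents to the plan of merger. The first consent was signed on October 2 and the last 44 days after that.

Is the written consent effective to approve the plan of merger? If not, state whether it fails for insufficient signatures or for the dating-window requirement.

Effective — both the signature and dating-window requirements are satisfied.

Signatures required: at least four-fifths of 7 — 4/5 of 7 = 5.60, rounded up to 6, so 6 needed; 6 signed. Sufficient.
Dating window: the latest signature is 44 days after the earliest; the limit is 45 days. Within the window.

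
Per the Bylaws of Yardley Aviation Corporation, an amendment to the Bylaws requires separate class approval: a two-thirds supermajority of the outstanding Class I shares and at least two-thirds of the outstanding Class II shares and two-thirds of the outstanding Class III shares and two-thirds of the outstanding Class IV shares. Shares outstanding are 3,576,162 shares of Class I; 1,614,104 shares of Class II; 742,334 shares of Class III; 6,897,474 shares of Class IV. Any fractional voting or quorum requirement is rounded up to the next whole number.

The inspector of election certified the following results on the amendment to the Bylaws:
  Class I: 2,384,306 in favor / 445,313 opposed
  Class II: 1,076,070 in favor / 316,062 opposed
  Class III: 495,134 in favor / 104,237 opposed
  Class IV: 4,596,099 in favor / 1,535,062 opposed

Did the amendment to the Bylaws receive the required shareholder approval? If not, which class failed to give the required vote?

Not approved — the Class IV shares did not give the required vote.

Class I: 2/3 of 3576162 = 2384108; 2,384,108 required, 2,384,306 in favor — approved.
Class II: 2/3 of 1614104 = 1076069.33, rounded up to 1076070; 1,076,070 required, 1,076,070 in favor — approved.
Class III: 2/3 of 742334 = 494889.33, rounded up to 494890; 494,890 required, 495,134 in favor — approved.
Class IV: 2/3 of 6897474 = 4598316; 4,598,316 required, 4,596,099 in favor — not approved.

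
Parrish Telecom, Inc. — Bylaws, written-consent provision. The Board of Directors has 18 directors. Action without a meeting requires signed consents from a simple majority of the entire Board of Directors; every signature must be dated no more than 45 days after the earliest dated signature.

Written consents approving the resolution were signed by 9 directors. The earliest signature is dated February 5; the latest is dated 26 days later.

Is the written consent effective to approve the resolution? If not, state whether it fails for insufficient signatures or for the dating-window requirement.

Not effective — insufficient signatures.

Signatures required: a simple majority of 18 — a majority of 18 is 10, so 10 needed; 9 signed. Insufficient.
Dating window: the latest signature is 26 days after the earliest; the limit is 45 days. Within the window.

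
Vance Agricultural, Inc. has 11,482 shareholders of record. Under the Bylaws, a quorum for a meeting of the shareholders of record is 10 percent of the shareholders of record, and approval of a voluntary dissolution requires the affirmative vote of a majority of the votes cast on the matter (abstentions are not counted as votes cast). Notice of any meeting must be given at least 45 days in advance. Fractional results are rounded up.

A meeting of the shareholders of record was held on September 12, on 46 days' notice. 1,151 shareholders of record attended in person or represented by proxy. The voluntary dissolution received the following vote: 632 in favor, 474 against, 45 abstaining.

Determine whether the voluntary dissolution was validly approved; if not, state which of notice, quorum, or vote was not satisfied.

Notice: 46 days given; 45 required. Satisfied.
Quorum: 10% of 11,482 = 1,148.20, rounded up to 1,149; 1,151 present. Satisfied.
Vote: requires a majority of the votes cast (1,151 − 45 abstaining = 1,106); a majority of 1106 is 554, so 554 needed; 632 in favor. Satisfied.

Valid — all requirements satisfied.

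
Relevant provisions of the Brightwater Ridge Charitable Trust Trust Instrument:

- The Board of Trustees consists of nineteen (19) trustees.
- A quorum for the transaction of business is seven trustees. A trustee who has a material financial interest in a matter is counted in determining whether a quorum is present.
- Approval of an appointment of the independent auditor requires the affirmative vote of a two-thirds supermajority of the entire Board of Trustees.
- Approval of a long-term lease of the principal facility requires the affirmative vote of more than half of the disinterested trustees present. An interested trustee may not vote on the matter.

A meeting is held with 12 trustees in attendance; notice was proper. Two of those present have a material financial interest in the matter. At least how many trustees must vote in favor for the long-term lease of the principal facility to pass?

The long-term lease of the principal facility requires a majority of the disinterested trustees present (12 − 2 = 10).
A majority of 10 is 6.

6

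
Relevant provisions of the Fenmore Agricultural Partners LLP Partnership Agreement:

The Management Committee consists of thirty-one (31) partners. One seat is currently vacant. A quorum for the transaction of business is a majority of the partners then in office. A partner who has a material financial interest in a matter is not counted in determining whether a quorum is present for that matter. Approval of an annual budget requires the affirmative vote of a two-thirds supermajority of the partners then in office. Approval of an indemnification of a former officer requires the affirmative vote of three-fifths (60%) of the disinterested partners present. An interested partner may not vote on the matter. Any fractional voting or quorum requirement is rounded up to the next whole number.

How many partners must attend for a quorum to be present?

A majority of 30 is 16.

16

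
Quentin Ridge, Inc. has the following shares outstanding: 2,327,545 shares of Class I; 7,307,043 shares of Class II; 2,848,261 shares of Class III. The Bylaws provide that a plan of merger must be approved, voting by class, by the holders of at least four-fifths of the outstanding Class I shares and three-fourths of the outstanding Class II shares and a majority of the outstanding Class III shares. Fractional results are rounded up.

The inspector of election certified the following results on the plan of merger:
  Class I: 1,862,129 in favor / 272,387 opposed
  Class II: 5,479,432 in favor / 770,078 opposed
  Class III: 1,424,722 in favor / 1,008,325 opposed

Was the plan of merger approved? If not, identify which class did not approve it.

Not approved — the Class II shares did not give the required vote.

Class I: 4/5 of 2327545 = 1862036; 1,862,036 required, 1,862,129 in favor — approved.
Class II: 3/4 of 7307043 = 5480282.25, rounded up to 5480283; 5,480,283 required, 5,479,432 in favor — not approved.
Class III: a majority of 2848261 is 1424131; 1,424,131 required, 1,424,722 in favor — approved.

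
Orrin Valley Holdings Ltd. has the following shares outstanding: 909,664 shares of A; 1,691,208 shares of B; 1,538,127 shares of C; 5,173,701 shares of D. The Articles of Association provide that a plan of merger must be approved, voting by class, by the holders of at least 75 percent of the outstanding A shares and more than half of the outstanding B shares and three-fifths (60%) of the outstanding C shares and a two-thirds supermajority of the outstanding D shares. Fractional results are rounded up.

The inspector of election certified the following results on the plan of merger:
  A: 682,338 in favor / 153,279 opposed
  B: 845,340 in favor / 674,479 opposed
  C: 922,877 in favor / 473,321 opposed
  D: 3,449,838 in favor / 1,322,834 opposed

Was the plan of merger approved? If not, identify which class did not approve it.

A: 3/4 of 909664 = 682248; 682,248 required, 682,338 in favor — approved.
B: a majority of 1691208 is 845605; 845,605 required, 845,340 in favor — not approved.
C: 3/5 of 1538127 = 922876.20, rounded up to 922877; 922,877 required, 922,877 in favor — approved.
D: 2/3 of 5173701 = 3449134; 3,449,134 required, 3,449,838 in favor — approved.

Not approved — the B shares did not give the required vote.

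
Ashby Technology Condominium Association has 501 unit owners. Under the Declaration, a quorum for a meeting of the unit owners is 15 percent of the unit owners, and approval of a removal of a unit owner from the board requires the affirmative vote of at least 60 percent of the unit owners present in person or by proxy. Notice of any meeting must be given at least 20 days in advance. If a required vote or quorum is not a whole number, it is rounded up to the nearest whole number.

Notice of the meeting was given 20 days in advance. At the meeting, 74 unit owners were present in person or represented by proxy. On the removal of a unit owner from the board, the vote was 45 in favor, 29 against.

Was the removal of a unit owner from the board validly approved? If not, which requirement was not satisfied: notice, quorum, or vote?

Notice: 20 days given; 20 required. Satisfied.
Quorum: 15% of 501 = 75.15, rounded up to 76; 74 present. Not satisfied.
Vote: requires three-fifths of those present (74); 3/5 of 74 = 44.40, rounded up to 45, so 45 needed; 45 in favor. Satisfied.

Invalid — quorum requirement not satisfied.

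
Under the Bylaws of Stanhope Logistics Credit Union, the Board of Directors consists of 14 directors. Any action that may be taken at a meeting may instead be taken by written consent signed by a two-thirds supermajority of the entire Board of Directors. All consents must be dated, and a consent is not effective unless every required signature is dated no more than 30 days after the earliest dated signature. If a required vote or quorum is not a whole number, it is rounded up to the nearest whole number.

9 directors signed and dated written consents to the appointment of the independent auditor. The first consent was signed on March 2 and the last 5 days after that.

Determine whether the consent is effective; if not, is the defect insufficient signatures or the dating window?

Signatures required: a two-thirds supermajority of 14 — 2/3 of 14 = 9.33, rounded up to 10, so 10 needed; 9 signed. Insufficient.
Dating window: the latest signature is 5 days after the earliest; the limit is 30 days. Within the window.

Not effective — insufficient signatures.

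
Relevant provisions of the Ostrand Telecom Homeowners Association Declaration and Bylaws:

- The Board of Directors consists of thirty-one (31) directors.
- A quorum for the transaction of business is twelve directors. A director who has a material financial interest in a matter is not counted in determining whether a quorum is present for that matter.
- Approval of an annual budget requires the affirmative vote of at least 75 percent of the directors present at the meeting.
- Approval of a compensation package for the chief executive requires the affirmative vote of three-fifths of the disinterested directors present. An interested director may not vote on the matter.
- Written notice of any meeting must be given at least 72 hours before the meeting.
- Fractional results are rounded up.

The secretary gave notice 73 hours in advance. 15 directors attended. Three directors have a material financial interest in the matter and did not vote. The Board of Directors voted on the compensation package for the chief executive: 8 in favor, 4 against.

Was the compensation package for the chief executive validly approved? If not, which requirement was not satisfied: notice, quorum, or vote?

Notice: 73 hours given; 72 required (73 ≥ 72). Satisfied.
Quorum: 15 present, but the 3 interested directors do not count, leaving 12. Quorum is 12. Satisfied.
Vote: the compensation package for the chief executive requires three-fifths of the disinterested directors present (15 − 3 = 12). 3/5 of 12 = 7.20, rounded up to 8, so 8 affirmative votes are needed; 8 voted in favor. Satisfied.

Valid — all requirements satisfied.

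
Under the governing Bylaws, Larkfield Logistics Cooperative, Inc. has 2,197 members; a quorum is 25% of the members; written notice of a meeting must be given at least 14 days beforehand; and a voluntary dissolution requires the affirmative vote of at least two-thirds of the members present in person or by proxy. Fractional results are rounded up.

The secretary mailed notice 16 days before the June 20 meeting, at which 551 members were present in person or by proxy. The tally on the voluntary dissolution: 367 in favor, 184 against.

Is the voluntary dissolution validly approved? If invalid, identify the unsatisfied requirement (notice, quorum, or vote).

Invalid — vote requirement not satisfied.

Notice: 16 days given; 14 required. Satisfied.
Quorum: 25% of 2,197 = 549.25, rounded up to 550; 551 present. Satisfied.
Vote: requires two-thirds of those present (551); 2/3 of 551 = 367.33, rounded up to 368, so 368 needed; 367 in favor. Not satisfied.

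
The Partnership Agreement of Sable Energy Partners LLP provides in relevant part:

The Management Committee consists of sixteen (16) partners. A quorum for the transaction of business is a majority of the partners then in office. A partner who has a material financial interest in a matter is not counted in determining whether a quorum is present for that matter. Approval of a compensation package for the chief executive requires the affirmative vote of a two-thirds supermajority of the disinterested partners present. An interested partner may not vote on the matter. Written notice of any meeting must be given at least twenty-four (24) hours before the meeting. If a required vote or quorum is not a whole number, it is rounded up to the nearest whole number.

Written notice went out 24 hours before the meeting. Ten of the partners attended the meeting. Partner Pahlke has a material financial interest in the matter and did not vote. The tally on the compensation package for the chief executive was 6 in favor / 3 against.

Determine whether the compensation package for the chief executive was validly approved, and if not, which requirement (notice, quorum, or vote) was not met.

Notice: 24 hours given; 24 required (24 ≥ 24). Satisfied.
Quorum: 10 present, but the 1 interested partner does not count, leaving 9. Quorum is 9. Satisfied.
Vote: the compensation package for the chief executive requires two-thirds of the disinterested partners present (10 − 1 = 9). 2/3 of 9 = 6, so 6 affirmative votes are needed; 6 voted in favor. Satisfied.

Valid — all requirements satisfied.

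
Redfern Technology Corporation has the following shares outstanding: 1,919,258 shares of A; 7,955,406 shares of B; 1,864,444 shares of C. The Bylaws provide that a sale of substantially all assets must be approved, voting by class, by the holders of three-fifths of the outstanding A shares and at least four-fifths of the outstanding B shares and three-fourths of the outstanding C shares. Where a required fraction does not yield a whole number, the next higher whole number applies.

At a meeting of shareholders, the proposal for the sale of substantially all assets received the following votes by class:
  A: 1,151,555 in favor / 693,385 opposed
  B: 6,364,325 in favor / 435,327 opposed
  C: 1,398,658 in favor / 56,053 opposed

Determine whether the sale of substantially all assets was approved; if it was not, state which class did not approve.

Approved — every class gave the required vote.

A: 3/5 of 1919258 = 1151554.80, rounded up to 1151555; 1,151,555 required, 1,151,555 in favor — approved.
B: 4/5 of 7955406 = 6364324.80, rounded up to 6364325; 6,364,325 required, 6,364,325 in favor — approved.
C: 3/4 of 1864444 = 1398333; 1,398,333 required, 1,398,658 in favor — approved.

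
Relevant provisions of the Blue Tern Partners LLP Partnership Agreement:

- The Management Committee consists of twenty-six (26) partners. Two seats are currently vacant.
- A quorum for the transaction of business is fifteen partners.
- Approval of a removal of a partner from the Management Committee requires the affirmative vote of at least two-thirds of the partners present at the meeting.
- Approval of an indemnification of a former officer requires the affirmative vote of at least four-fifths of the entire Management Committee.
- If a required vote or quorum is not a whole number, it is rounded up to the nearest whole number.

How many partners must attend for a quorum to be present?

15

The quorum is fixed at 15.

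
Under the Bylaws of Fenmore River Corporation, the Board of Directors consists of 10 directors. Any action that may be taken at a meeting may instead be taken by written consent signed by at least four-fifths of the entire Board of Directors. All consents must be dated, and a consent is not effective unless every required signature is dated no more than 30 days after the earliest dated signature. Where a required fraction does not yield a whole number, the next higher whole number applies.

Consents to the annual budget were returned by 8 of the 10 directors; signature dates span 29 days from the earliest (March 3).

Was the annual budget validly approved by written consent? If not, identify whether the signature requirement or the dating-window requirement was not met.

Signatures required: at least four-fifths of 10 — 4/5 of 10 = 8, so 8 needed; 8 signed. Sufficient.
Dating window: the latest signature is 29 days after the earliest; the limit is 30 days. Within the window.

Effective — both the signature and dating-window requirements are satisfied.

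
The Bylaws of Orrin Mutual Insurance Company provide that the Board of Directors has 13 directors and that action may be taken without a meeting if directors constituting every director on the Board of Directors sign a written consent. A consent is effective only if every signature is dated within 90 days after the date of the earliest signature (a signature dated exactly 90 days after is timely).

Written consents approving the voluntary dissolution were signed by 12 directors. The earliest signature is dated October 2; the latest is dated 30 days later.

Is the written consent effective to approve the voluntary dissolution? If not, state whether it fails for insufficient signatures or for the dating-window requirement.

Not effective — insufficient signatures.

Signatures required: all of 13 — unanimous means all 13, so 13 needed; 12 signed. Insufficient.
Dating window: the latest signature is 30 days after the earliest; the limit is 90 days. Within the window.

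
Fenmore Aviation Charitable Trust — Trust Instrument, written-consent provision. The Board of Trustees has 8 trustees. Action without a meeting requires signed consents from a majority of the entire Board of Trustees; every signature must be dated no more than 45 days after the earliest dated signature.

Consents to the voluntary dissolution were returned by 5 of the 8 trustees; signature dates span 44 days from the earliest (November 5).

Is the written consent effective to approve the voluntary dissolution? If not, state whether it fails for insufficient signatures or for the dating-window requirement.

Signatures required: a majority of 8 — a majority of 8 is 5, so 5 needed; 5 signed. Sufficient.
Dating window: the latest signature is 44 days after the earliest; the limit is 45 days. Within the window.

Effective — both the signature and dating-window requirements are satisfied.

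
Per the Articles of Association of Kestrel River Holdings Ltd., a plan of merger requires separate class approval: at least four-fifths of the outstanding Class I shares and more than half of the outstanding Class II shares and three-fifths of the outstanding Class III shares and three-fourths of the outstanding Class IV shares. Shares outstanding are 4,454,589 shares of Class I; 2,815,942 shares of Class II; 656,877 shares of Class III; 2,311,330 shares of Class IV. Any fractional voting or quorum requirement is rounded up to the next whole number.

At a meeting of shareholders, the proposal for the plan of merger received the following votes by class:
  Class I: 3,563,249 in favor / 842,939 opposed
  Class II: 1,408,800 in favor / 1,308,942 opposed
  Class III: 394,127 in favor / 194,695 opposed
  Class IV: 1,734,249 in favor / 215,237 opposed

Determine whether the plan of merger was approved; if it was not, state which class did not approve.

Not approved — the Class I shares did not give the required vote.

Class I: 4/5 of 4454589 = 3563671.20, rounded up to 3563672; 3,563,672 required, 3,563,249 in favor — not approved.
Class II: a majority of 2815942 is 1407972; 1,407,972 required, 1,408,800 in favor — approved.
Class III: 3/5 of 656877 = 394126.20, rounded up to 394127; 394,127 required, 394,127 in favor — approved.
Class IV: 3/4 of 2311330 = 1733497.50, rounded up to 1733498; 1,733,498 required, 1,734,249 in favor — approved.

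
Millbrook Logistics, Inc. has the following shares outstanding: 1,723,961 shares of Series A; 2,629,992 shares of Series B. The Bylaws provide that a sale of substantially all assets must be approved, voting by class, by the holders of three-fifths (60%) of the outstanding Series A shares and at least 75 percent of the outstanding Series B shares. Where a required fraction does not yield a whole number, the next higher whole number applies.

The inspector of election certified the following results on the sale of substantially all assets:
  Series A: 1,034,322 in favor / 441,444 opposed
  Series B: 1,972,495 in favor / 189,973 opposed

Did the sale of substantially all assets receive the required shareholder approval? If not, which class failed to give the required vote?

Series A: 3/5 of 1723961 = 1034376.60, rounded up to 1034377; 1,034,377 required, 1,034,322 in favor — not approved.
Series B: 3/4 of 2629992 = 1972494; 1,972,494 required, 1,972,495 in favor — approved.

Not approved — the Series A shares did not give the required vote.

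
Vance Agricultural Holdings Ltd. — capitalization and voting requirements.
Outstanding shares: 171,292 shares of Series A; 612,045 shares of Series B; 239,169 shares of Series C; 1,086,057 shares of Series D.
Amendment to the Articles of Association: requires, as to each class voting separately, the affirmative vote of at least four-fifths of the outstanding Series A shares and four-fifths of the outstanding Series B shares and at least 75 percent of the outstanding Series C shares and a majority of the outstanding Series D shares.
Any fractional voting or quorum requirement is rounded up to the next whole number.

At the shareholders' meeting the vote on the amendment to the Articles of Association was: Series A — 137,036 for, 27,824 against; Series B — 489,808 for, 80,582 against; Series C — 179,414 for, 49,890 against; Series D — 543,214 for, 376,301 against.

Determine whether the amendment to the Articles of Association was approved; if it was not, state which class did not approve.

Approved — every class gave the required vote.

Series A: 4/5 of 171292 = 137033.60, rounded up to 137034; 137,034 required, 137,036 in favor — approved.
Series B: 4/5 of 612045 = 489636; 489,636 required, 489,808 in favor — approved.
Series C: 3/4 of 239169 = 179376.75, rounded up to 179377; 179,377 required, 179,414 in favor — approved.
Series D: a majority of 1086057 is 543029; 543,029 required, 543,214 in favor — approved.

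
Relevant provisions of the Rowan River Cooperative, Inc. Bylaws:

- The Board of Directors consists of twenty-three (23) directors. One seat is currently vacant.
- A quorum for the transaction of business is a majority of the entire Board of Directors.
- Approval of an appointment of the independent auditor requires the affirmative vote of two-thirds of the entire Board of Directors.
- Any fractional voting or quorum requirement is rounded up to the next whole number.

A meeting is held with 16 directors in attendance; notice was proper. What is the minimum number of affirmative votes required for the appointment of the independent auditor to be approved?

The appointment of the independent auditor requires two-thirds of the entire Board of Directors (23).
2/3 of 23 = 15.33, rounded up to 16.

16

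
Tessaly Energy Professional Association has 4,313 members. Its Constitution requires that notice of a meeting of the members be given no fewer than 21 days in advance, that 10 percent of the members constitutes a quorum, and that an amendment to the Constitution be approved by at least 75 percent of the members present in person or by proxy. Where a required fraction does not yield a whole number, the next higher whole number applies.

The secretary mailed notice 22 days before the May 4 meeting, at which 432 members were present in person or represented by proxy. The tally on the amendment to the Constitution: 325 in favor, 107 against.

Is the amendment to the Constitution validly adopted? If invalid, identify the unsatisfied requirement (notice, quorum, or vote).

Notice: 22 days given; 21 required. Satisfied.
Quorum: 10% of 4,313 = 431.30, rounded up to 432; 432 present. Satisfied.
Vote: requires three-fourths of those present (432); 3/4 of 432 = 324, so 324 needed; 325 in favor. Satisfied.

Valid — all requirements satisfied.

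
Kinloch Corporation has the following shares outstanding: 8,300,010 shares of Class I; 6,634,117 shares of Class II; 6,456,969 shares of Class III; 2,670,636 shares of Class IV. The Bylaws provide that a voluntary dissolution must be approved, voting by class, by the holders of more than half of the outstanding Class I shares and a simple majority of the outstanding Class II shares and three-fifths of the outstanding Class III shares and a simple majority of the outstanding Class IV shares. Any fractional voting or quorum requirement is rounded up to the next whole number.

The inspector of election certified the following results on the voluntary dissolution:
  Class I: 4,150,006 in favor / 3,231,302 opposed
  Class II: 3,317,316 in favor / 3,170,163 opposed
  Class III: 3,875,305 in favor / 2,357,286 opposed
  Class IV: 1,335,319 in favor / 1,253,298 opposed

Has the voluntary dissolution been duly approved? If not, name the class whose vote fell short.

Approved — every class gave the required vote.

Class I: a majority of 8300010 is 4150006; 4,150,006 required, 4,150,006 in favor — approved.
Class II: a majority of 6634117 is 3317059; 3,317,059 required, 3,317,316 in favor — approved.
Class III: 3/5 of 6456969 = 3874181.40, rounded up to 3874182; 3,874,182 required, 3,875,305 in favor — approved.
Class IV: a majority of 2670636 is 1335319; 1,335,319 required, 1,335,319 in favor — approved.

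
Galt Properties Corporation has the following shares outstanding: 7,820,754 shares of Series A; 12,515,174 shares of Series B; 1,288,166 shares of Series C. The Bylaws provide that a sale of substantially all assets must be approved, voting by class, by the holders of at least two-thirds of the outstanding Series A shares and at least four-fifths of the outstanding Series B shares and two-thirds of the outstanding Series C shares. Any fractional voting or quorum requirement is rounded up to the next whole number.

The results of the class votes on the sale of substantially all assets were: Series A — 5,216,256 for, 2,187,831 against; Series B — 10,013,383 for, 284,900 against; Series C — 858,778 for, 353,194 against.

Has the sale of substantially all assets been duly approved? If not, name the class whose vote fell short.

Approved — every class gave the required vote.

Series A: 2/3 of 7820754 = 5213836; 5,213,836 required, 5,216,256 in favor — approved.
Series B: 4/5 of 12515174 = 10012139.20, rounded up to 10012140; 10,012,140 required, 10,013,383 in favor — approved.
Series C: 2/3 of 1288166 = 858777.33, rounded up to 858778; 858,778 required, 858,778 in favor — approved.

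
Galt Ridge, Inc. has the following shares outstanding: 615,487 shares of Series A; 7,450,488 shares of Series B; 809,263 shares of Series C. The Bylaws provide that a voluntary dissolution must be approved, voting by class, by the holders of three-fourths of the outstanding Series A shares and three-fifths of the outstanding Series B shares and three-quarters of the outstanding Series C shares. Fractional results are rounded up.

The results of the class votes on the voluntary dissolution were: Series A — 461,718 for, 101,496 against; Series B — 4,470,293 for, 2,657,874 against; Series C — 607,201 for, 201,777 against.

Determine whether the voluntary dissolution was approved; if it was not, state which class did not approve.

Approved — every class gave the required vote.

Series A: 3/4 of 615487 = 461615.25, rounded up to 461616; 461,616 required, 461,718 in favor — approved.
Series B: 3/5 of 7450488 = 4470292.80, rounded up to 4470293; 4,470,293 required, 4,470,293 in favor — approved.
Series C: 3/4 of 809263 = 606947.25, rounded up to 606948; 606,948 required, 607,201 in favor — approved.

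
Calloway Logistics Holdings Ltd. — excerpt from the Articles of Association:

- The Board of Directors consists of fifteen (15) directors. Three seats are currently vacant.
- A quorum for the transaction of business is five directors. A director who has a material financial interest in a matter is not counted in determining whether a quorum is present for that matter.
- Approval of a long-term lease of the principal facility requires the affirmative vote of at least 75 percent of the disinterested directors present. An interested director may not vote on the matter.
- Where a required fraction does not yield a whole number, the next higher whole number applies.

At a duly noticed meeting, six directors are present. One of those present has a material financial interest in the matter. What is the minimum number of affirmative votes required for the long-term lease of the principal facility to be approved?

4

The long-term lease of the principal facility requires three-fourths of the disinterested directors present (6 − 1 = 5).
3/4 of 5 = 3.75, rounded up to 4.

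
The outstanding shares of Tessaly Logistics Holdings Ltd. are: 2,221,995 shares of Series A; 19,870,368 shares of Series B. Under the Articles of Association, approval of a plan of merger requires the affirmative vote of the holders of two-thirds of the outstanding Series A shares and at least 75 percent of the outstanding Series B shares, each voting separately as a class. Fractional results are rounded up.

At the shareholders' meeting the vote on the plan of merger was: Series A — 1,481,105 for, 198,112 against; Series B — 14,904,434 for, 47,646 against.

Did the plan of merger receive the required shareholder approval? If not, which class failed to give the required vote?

Series A: 2/3 of 2221995 = 1481330; 1,481,330 required, 1,481,105 in favor — not approved.
Series B: 3/4 of 19870368 = 14902776; 14,902,776 required, 14,904,434 in favor — approved.

Not approved — the Series A shares did not give the required vote.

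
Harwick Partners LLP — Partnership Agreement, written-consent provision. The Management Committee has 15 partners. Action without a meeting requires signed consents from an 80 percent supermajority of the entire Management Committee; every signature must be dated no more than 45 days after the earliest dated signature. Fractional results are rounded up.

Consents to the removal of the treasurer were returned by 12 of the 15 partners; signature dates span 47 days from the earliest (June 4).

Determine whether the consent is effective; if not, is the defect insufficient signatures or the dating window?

Not effective — dating-window requirement not satisfied.

Signatures required: an 80 percent supermajority of 15 — 4/5 of 15 = 12, so 12 needed; 12 signed. Sufficient.
Dating window: the latest signature is 47 days after the earliest; the limit is 45 days. Outside the window.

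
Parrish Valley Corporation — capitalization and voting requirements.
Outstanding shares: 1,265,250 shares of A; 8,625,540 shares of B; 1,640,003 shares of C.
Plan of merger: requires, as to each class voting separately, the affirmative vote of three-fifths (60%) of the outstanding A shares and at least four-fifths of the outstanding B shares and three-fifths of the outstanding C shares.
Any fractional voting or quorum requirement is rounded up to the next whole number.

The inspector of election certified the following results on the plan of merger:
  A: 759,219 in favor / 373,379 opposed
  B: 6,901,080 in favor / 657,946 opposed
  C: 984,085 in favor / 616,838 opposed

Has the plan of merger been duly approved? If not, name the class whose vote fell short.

A: 3/5 of 1265250 = 759150; 759,150 required, 759,219 in favor — approved.
B: 4/5 of 8625540 = 6900432; 6,900,432 required, 6,901,080 in favor — approved.
C: 3/5 of 1640003 = 984001.80, rounded up to 984002; 984,002 required, 984,085 in favor — approved.

Approved — every class gave the required vote.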